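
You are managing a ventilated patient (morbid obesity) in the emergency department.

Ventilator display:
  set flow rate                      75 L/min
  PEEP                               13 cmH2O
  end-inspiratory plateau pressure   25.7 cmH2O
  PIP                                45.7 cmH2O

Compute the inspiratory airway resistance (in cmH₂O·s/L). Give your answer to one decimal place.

Flow: 75 L/min ÷ 60 = 1.25 L/s.
Raw = (PIP − Pplat) / flow = (45.7 − 25.7) / 1.25 = 20.0 / 1.25 = 16.0 cmH2O·s/L.

16.0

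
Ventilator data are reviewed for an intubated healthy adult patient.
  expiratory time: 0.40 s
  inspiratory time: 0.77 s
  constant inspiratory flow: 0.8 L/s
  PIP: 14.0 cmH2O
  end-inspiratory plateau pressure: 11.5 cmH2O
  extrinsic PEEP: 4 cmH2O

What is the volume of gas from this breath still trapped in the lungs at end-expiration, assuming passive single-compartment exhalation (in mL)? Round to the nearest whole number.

Vt = flow × Ti = 0.8 L/s × 0.77 s × 1000 mL/L = 616.0 mL.
R = (PIP − Pplat)/V̇ = (14.0 − 11.5) / 0.8 = 2.5/0.8 = 3.125 cmH2O·s/L.
C = Vt/(Pplat − PEEP) = 616.0 / (11.5 − 4) = 616.0/7.5 = 82.133 mL/cmH2O.
τ = R × C = 3.125 × 0.08213 L/cmH2O = 0.2567 s.
Fraction remaining = e^(−Te/τ) = e^(−0.40/0.2567) = 0.2105.
Trapped volume = 616.0 × 0.2105 = 129.67 mL.

130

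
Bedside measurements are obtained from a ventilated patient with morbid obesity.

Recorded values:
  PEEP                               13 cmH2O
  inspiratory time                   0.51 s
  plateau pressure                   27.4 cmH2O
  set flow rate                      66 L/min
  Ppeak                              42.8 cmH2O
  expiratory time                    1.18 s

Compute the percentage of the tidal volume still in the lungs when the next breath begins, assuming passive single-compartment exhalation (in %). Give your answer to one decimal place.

11.5

Flow: 66 L/min ÷ 60 = 1.1 L/s.
Vt = flow × Ti = 1.1 L/s × 0.51 s × 1000 mL/L = 561.0 mL.
R = (PIP − Pplat)/V̇ = (42.8 − 27.4) / 1.1 = 15.4/1.1 = 14.0 cmH2O·s/L.
C = Vt/(Pplat − PEEP) = 561.0 / (27.4 − 13) = 561.0/14.4 = 38.958 mL/cmH2O.
τ = R × C = 14.0 × 0.03896 L/cmH2O = 0.5454 s.
Fraction remaining at end-expiration = e^(−Te/τ) = e^(−1.18/0.5454) = 0.1149 → 11.49%.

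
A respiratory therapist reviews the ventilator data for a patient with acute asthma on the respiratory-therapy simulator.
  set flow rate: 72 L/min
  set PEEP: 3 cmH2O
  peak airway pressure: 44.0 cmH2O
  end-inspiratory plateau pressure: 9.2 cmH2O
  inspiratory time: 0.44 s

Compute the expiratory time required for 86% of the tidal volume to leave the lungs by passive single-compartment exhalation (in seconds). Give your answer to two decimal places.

Flow: 72 L/min ÷ 60 = 1.2 L/s.
Vt = flow × Ti = 1.2 L/s × 0.44 s × 1000 mL/L = 528.0 mL.
R = (PIP − Pplat)/V̇ = (44.0 − 9.2) / 1.2 = 34.8/1.2 = 29.0 cmH2O·s/L.
C = Vt/(Pplat − PEEP) = 528.0 / (9.2 − 3) = 528.0/6.2 = 85.161 mL/cmH2O.
τ = R × C = 29.0 × 0.08516 L/cmH2O = 2.47 s.
t = −τ·ln(1 − 0.86) = −2.47·ln(0.14) = 4.856 s.

4.86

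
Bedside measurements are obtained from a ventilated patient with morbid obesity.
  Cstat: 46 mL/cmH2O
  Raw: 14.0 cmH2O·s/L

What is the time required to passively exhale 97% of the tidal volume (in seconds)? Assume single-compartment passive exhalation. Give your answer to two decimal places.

2.26

τ = R × C = 14.0 × 46 mL/cmH2O = 14.0 × 0.046 L/cmH2O = 0.644 s.
Exhaled fraction f = 1 − e^(−t/τ) → t = −τ·ln(1 − f) = −0.644·ln(0.03) = 2.258 s.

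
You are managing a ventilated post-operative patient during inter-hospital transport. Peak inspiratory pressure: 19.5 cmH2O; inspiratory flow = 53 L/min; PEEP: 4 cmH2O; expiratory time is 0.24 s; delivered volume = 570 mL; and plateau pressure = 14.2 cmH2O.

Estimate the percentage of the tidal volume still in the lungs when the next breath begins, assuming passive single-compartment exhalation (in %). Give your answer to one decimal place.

Flow: 53 L/min ÷ 60 = 0.8833 L/s.
R = (PIP − Pplat)/V̇ = (19.5 − 14.2) / 0.8833 = 5.3/0.8833 = 6.0 cmH2O·s/L.
C = Vt/(Pplat − PEEP) = 570.0 / (14.2 − 4) = 570.0/10.2 = 55.882 mL/cmH2O.
τ = R × C = 6.0 × 0.05588 L/cmH2O = 0.3353 s.
Fraction remaining at end-expiration = e^(−Te/τ) = e^(−0.24/0.3353) = 0.4888 → 48.88%.

48.9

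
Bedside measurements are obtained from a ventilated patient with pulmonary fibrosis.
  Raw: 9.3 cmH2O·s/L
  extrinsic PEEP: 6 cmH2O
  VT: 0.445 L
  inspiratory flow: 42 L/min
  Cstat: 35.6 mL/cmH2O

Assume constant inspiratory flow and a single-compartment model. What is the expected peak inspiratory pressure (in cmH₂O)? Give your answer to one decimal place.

Flow: 42 L/min ÷ 60 = 0.7 L/s.
Equation of motion (constant flow): PIP = Vt/C + R·V̇ + PEEP.
PIP = 445/35.6 + 9.3×0.7 + 6 = 12.5 + 6.51 + 6 = 25.01 cmH2O.

25.0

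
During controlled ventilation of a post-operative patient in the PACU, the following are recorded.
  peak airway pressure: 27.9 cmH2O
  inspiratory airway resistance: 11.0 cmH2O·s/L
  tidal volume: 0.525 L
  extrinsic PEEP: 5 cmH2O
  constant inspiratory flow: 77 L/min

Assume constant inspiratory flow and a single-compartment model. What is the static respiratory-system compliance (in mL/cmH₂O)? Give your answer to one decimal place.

Flow: 77 L/min ÷ 60 = 1.2833 L/s.
Equation of motion (constant flow): PIP = Vt/C + R·V̇ + PEEP.
Vt/C = PIP − R·V̇ − PEEP = 27.9 − 11.0×1.2833 − 5 = 27.9 − 14.116 − 5 = 8.784 cmH2O.
C = Vt / 8.784 = 525 / 8.784 = 59.768 mL/cmH2O.

59.8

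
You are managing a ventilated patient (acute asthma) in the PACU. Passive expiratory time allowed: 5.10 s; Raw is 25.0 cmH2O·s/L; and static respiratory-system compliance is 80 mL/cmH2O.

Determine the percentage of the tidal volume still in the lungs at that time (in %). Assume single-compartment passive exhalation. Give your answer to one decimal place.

7.8

τ = R × C = 25.0 × 80 mL/cmH2O = 25.0 × 0.080 L/cmH2O = 2.0 s.
Passive exhalation: V(t)/V₀ = e^(−t/τ) = e^(−5.10/2.0) = 0.07808.
Fraction remaining = 0.07808 → 7.808%.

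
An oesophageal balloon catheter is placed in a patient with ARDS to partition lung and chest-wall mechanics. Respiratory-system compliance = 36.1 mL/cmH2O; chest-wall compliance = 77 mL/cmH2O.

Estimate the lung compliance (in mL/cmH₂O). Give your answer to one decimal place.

1/CL = 1/Crs − 1/Ccw.
1/CL = 1/36.1 − 1/77 = 0.01471.
CL = 67.981 mL/cmH2O.

68.0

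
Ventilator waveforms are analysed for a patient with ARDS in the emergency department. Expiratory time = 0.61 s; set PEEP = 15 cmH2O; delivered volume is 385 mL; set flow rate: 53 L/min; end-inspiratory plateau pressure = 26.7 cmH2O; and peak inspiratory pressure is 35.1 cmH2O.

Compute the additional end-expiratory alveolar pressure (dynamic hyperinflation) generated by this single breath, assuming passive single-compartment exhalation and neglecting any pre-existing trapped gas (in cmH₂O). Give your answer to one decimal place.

1.7

Flow: 53 L/min ÷ 60 = 0.8833 L/s.
R = (PIP − Pplat)/V̇ = (35.1 − 26.7) / 0.8833 = 8.4/0.8833 = 9.51 cmH2O·s/L.
C = Vt/(Pplat − PEEP) = 385.0 / (26.7 − 15) = 385.0/11.7 = 32.906 mL/cmH2O.
τ = R × C = 9.51 × 0.03291 L/cmH2O = 0.313 s.
Fraction remaining = e^(−Te/τ) = e^(−0.61/0.313) = 0.1424; trapped volume = 385.0 × 0.1424 = 54.824 mL.
Additional alveolar pressure from trapping ≈ V_trapped / C = 54.824 / 32.906 = 1.666 cmH2O.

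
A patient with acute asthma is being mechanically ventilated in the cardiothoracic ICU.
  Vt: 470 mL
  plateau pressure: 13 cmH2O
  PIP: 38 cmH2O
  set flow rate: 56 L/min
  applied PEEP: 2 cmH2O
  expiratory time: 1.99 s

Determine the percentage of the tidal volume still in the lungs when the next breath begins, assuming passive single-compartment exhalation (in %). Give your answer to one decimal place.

17.6

Flow: 56 L/min ÷ 60 = 0.9333 L/s.
R = (PIP − Pplat)/V̇ = (38 − 13) / 0.9333 = 25.0/0.9333 = 26.787 cmH2O·s/L.
C = Vt/(Pplat − PEEP) = 470.0 / (13 − 2) = 470.0/11.0 = 42.727 mL/cmH2O.
τ = R × C = 26.787 × 0.04273 L/cmH2O = 1.145 s.
Fraction remaining at end-expiration = e^(−Te/τ) = e^(−1.99/1.145) = 0.1759 → 17.59%.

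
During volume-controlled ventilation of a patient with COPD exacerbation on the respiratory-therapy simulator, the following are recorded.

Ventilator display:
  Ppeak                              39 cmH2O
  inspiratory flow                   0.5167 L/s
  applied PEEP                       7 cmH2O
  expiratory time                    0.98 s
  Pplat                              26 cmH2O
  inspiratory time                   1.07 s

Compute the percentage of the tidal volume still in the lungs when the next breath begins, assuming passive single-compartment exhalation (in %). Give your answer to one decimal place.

Vt = flow × Ti = 0.5167 L/s × 1.07 s × 1000 mL/L = 552.87 mL.
R = (PIP − Pplat)/V̇ = (39 − 26) / 0.5167 = 13.0/0.5167 = 25.16 cmH2O·s/L.
C = Vt/(Pplat − PEEP) = 552.87 / (26 − 7) = 552.87/19.0 = 29.098 mL/cmH2O.
τ = R × C = 25.16 × 0.0291 L/cmH2O = 0.7322 s.
Fraction remaining at end-expiration = e^(−Te/τ) = e^(−0.98/0.7322) = 0.2623 → 26.23%.

26.2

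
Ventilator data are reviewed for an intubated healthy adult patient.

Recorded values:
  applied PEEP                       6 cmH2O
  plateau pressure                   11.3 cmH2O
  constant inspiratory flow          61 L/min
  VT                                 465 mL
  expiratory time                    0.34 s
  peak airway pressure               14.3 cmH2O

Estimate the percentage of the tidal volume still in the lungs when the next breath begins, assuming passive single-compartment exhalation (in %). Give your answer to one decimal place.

26.9

Flow: 61 L/min ÷ 60 = 1.0167 L/s.
R = (PIP − Pplat)/V̇ = (14.3 − 11.3) / 1.0167 = 3.0/1.0167 = 2.951 cmH2O·s/L.
C = Vt/(Pplat − PEEP) = 465.0 / (11.3 − 6) = 465.0/5.3 = 87.736 mL/cmH2O.
τ = R × C = 2.951 × 0.08774 L/cmH2O = 0.2589 s.
Fraction remaining at end-expiration = e^(−Te/τ) = e^(−0.34/0.2589) = 0.2689 → 26.89%.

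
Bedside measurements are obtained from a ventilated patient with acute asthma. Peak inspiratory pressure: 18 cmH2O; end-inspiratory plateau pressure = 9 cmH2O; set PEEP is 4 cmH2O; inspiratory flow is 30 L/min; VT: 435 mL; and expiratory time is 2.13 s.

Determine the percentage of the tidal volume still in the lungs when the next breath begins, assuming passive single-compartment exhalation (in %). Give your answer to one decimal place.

Flow: 30 L/min ÷ 60 = 0.5 L/s.
R = (PIP − Pplat)/V̇ = (18 − 9) / 0.5 = 9.0/0.5 = 18.0 cmH2O·s/L.
C = Vt/(Pplat − PEEP) = 435.0 / (9 − 4) = 435.0/5.0 = 87.0 mL/cmH2O.
τ = R × C = 18.0 × 0.087 L/cmH2O = 1.566 s.
Fraction remaining at end-expiration = e^(−Te/τ) = e^(−2.13/1.566) = 0.2566 → 25.66%.

25.7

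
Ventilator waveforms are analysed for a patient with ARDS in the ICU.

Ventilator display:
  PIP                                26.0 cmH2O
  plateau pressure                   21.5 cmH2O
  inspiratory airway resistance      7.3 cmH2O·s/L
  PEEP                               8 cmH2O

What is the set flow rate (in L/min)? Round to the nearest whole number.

flow = (PIP − Pplat) / Raw = (26.0 − 21.5) / 7.3 = 0.6164 L/s × 60 = 36.984 L/min.

37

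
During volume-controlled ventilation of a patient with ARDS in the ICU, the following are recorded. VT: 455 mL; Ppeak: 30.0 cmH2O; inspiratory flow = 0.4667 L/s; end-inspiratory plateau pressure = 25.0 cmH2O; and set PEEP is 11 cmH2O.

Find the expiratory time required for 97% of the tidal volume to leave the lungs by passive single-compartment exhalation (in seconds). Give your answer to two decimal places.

R = (PIP − Pplat)/V̇ = (30.0 − 25.0) / 0.4667 = 5.0/0.4667 = 10.714 cmH2O·s/L.
C = Vt/(Pplat − PEEP) = 455.0 / (25.0 − 11) = 455.0/14.0 = 32.5 mL/cmH2O.
τ = R × C = 10.714 × 0.0325 L/cmH2O = 0.3482 s.
t = −τ·ln(1 − 0.97) = −0.3482·ln(0.03) = 1.221 s.

1.22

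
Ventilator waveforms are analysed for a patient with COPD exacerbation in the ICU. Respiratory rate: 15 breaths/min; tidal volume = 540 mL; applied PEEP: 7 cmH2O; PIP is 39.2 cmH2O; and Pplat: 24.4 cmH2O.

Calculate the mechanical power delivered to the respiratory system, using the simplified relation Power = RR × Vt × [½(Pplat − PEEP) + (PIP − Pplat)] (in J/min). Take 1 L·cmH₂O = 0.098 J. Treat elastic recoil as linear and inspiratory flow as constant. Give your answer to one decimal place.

Per-breath work = Vt × [½(Pplat−PEEP) + (PIP−Pplat)] = 0.540 × [0.5×17.4 + 14.8] = 0.540 × 23.5 = 12.69 L·cmH2O.
Power = 15 × 12.69 = 190.35 L·cmH2O/min.
× 0.098 J/(L·cmH2O) → 18.654 J/min.

18.7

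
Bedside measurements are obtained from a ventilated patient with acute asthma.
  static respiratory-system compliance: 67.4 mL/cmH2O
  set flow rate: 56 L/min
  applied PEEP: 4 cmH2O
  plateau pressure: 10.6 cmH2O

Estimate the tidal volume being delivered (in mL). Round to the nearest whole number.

Vt = Cstat × (Pplat − PEEP) = 67.4 × (10.6 − 4) = 67.4 × 6.6 = 444.84 mL.

445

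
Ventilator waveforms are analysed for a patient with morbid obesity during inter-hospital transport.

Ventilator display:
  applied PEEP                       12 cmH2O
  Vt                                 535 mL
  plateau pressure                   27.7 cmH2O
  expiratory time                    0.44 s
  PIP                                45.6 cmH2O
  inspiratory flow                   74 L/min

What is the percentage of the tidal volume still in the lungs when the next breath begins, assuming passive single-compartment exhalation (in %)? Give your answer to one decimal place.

Flow: 74 L/min ÷ 60 = 1.2333 L/s.
R = (PIP − Pplat)/V̇ = (45.6 − 27.7) / 1.2333 = 17.9/1.2333 = 14.514 cmH2O·s/L.
C = Vt/(Pplat − PEEP) = 535.0 / (27.7 − 12) = 535.0/15.7 = 34.076 mL/cmH2O.
τ = R × C = 14.514 × 0.03408 L/cmH2O = 0.4946 s.
Fraction remaining at end-expiration = e^(−Te/τ) = e^(−0.44/0.4946) = 0.4108 → 41.08%.

41.1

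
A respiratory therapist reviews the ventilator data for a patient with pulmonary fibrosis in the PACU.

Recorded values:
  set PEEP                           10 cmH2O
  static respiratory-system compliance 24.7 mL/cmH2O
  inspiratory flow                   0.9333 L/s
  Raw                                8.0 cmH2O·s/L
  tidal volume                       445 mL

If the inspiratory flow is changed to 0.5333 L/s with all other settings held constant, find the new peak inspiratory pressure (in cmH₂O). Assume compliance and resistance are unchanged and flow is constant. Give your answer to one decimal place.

PIP = Vt/C + R·V̇ + PEEP (constant-flow equation of motion).
Only the resistive term changes: ΔPIP = R × ΔV̇ = 8.0 × (0.5333 − 0.9333) = 8.0 × -0.4 = -3.2 cmH2O.
Original PIP = 445/24.7 + 8.0×0.9333 + 10 = 35.483 cmH2O; new PIP = 35.483 + (-3.2) = 32.283 cmH2O.

32.3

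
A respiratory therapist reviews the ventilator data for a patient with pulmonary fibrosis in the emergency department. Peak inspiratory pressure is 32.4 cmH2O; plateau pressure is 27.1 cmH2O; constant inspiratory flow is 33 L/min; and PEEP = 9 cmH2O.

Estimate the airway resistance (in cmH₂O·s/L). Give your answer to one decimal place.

9.6

Flow: 33 L/min ÷ 60 = 0.55 L/s.
Raw = (PIP − Pplat) / flow = (32.4 − 27.1) / 0.55 = 5.3 / 0.55 = 9.636 cmH2O·s/L.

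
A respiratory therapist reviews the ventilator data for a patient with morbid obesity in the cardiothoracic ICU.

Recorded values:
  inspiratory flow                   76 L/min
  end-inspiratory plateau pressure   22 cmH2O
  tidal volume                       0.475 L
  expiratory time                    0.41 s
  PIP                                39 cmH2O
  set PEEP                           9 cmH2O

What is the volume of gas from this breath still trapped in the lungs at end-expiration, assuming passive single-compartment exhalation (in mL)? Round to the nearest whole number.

206

Flow: 76 L/min ÷ 60 = 1.2667 L/s.
R = (PIP − Pplat)/V̇ = (39 − 22) / 1.2667 = 17.0/1.2667 = 13.421 cmH2O·s/L.
C = Vt/(Pplat − PEEP) = 475.0 / (22 − 9) = 475.0/13.0 = 36.538 mL/cmH2O.
τ = R × C = 13.421 × 0.03654 L/cmH2O = 0.4904 s.
Fraction remaining = e^(−Te/τ) = e^(−0.41/0.4904) = 0.4334.
Trapped volume = 475.0 × 0.4334 = 205.87 mL.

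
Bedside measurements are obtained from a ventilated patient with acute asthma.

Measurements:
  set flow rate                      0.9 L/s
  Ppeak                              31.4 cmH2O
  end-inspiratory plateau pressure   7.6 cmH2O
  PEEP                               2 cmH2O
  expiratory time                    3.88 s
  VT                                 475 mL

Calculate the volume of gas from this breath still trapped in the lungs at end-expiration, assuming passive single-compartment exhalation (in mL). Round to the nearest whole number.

84

R = (PIP − Pplat)/V̇ = (31.4 − 7.6) / 0.9 = 23.8/0.9 = 26.444 cmH2O·s/L.
C = Vt/(Pplat − PEEP) = 475.0 / (7.6 − 2) = 475.0/5.6 = 84.821 mL/cmH2O.
τ = R × C = 26.444 × 0.08482 L/cmH2O = 2.243 s.
Fraction remaining = e^(−Te/τ) = e^(−3.88/2.243) = 0.1773.
Trapped volume = 475.0 × 0.1773 = 84.218 mL.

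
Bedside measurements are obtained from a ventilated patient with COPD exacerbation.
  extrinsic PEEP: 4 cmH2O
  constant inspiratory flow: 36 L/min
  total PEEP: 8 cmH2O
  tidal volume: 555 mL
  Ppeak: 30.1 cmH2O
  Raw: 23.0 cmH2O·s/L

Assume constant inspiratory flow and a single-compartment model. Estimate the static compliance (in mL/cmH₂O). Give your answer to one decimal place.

Flow: 36 L/min ÷ 60 = 0.6 L/s.
Total PEEP = 8 cmH2O (set 4 + intrinsic 4); this is the baseline alveolar pressure.
Equation of motion (constant flow): PIP = Vt/C + R·V̇ + PEEP.
Vt/C = PIP − R·V̇ − PEEP = 30.1 − 23.0×0.6 − 8 = 30.1 − 13.8 − 8 = 8.3 cmH2O.
C = Vt / 8.3 = 555 / 8.3 = 66.867 mL/cmH2O.

66.9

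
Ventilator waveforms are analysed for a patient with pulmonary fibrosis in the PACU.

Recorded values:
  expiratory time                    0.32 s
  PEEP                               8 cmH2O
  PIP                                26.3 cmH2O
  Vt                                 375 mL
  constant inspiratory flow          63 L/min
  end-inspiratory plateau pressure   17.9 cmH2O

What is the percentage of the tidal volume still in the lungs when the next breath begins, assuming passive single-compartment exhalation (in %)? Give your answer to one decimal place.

34.8

Flow: 63 L/min ÷ 60 = 1.05 L/s.
R = (PIP − Pplat)/V̇ = (26.3 − 17.9) / 1.05 = 8.4/1.05 = 8.0 cmH2O·s/L.
C = Vt/(Pplat − PEEP) = 375.0 / (17.9 − 8) = 375.0/9.9 = 37.879 mL/cmH2O.
τ = R × C = 8.0 × 0.03788 L/cmH2O = 0.303 s.
Fraction remaining at end-expiration = e^(−Te/τ) = e^(−0.32/0.303) = 0.3478 → 34.78%.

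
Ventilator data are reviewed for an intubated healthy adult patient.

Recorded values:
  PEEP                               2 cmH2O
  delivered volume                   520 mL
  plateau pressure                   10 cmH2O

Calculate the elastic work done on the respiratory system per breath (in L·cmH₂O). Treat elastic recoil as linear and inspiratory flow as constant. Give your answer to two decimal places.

Elastic work ≈ ½ × (Pplat − PEEP) × Vt = 0.5 × (10 − 2) × 0.520 L = 0.5 × 8.0 × 0.520 = 2.08 L·cmH2O.

2.08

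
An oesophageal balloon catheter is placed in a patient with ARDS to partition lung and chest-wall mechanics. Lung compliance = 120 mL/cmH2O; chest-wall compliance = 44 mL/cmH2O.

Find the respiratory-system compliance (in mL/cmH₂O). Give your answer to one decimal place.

32.2

Lung and chest wall are elastances in series: 1/Crs = 1/CL + 1/Ccw.
1/Crs = 1/120 + 1/44 = 0.03106.
Crs = 32.196 mL/cmH2O.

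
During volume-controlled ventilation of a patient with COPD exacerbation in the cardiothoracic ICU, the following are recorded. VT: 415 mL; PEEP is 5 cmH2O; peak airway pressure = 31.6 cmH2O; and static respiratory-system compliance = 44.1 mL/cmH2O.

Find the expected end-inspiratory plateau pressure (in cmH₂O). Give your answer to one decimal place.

Pplat = PEEP + Vt / Cstat = 5 + 415 / 44.1 = 5 + 9.41 = 14.41 cmH2O.

14.4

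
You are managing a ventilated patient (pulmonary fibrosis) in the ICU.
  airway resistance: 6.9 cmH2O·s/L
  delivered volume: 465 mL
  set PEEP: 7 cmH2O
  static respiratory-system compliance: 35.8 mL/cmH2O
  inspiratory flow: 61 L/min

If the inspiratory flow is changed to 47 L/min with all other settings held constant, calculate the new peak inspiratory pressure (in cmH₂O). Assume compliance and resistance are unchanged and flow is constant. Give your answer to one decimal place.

Flow: 61 L/min ÷ 60 = 1.0167 L/s.
New flow: 47 L/min ÷ 60 = 0.7833 L/s.
PIP = Vt/C + R·V̇ + PEEP (constant-flow equation of motion).
Only the resistive term changes: ΔPIP = R × ΔV̇ = 6.9 × (0.7833 − 1.0167) = 6.9 × -0.2334 = -1.61 cmH2O.
Original PIP = 465/35.8 + 6.9×1.0167 + 7 = 27.004 cmH2O; new PIP = 27.004 + (-1.61) = 25.394 cmH2O.

25.4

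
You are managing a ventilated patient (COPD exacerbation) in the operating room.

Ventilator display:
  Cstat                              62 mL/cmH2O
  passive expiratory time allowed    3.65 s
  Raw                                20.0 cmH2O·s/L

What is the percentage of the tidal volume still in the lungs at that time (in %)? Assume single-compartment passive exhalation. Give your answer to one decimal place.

5.3

τ = R × C = 20.0 × 62 mL/cmH2O = 20.0 × 0.062 L/cmH2O = 1.24 s.
Passive exhalation: V(t)/V₀ = e^(−t/τ) = e^(−3.65/1.24) = 0.05268.
Fraction remaining = 0.05268 → 5.268%.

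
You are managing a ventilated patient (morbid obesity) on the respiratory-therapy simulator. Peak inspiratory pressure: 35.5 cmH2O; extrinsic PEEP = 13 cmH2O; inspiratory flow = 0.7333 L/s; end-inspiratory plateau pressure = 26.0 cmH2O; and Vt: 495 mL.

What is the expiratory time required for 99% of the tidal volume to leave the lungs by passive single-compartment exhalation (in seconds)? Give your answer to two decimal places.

2.27

R = (PIP − Pplat)/V̇ = (35.5 − 26.0) / 0.7333 = 9.5/0.7333 = 12.955 cmH2O·s/L.
C = Vt/(Pplat − PEEP) = 495.0 / (26.0 − 13) = 495.0/13.0 = 38.077 mL/cmH2O.
τ = R × C = 12.955 × 0.03808 L/cmH2O = 0.4933 s.
t = −τ·ln(1 − 0.99) = −0.4933·ln(0.01) = 2.272 s.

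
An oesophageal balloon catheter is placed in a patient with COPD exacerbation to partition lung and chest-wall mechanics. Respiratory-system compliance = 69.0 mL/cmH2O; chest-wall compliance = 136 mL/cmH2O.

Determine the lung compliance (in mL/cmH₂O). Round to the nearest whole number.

140

1/CL = 1/Crs − 1/Ccw.
1/CL = 1/69.0 − 1/136 = 0.00714.
CL = 140.06 mL/cmH2O.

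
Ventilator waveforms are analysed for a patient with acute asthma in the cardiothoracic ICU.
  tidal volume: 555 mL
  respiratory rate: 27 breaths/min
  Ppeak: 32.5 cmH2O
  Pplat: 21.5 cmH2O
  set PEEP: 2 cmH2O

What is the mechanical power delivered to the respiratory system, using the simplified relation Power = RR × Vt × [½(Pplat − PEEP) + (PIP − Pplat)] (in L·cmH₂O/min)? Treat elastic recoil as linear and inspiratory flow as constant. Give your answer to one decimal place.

310.9

Per-breath work = Vt × [½(Pplat−PEEP) + (PIP−Pplat)] = 0.555 × [0.5×19.5 + 11.0] = 0.555 × 20.75 = 11.516 L·cmH2O.
Power = 27 × 11.516 = 310.93 L·cmH2O/min.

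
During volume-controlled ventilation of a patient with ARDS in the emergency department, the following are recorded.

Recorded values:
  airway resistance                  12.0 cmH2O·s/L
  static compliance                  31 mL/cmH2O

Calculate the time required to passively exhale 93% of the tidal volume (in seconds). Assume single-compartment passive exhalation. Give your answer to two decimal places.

0.99

τ = R × C = 12.0 × 31 mL/cmH2O = 12.0 × 0.031 L/cmH2O = 0.372 s.
Exhaled fraction f = 1 − e^(−t/τ) → t = −τ·ln(1 − f) = −0.372·ln(0.07) = 0.9892 s.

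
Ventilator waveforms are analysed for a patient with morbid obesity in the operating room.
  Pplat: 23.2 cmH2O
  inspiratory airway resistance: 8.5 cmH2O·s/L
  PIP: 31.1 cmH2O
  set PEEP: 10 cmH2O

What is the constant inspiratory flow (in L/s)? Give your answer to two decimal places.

0.93

flow = (PIP − Pplat) / Raw = 7.9 / 8.5 = 0.9294 L/s.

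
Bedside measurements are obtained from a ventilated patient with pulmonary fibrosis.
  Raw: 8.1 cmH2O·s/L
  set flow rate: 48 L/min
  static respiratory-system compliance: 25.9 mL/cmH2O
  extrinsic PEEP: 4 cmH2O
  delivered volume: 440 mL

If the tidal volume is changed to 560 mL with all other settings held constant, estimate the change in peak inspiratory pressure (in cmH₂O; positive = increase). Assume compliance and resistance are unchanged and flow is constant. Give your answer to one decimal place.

PIP = Vt/C + R·V̇ + PEEP (constant-flow equation of motion).
Only the elastic term changes: ΔPIP = ΔVt / C = (560 − 440) / 25.9 = 4.633 cmH2O.

4.6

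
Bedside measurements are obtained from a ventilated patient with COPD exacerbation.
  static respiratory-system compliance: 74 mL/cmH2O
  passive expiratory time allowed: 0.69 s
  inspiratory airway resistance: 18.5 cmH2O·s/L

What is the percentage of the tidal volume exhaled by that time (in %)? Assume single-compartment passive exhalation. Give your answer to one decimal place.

τ = R × C = 18.5 × 74 mL/cmH2O = 18.5 × 0.074 L/cmH2O = 1.369 s.
Passive exhalation: V(t)/V₀ = e^(−t/τ) = e^(−0.69/1.369) = 0.6041.
Fraction exhaled = 1 − 0.6041 = 0.3959 → 39.59%.

39.6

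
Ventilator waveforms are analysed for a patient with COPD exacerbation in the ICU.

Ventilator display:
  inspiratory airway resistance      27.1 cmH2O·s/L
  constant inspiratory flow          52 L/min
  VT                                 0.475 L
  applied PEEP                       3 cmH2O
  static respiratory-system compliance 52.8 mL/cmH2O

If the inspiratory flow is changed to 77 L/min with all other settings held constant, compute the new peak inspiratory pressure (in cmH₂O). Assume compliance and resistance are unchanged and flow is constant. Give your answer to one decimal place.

Flow: 52 L/min ÷ 60 = 0.8667 L/s.
New flow: 77 L/min ÷ 60 = 1.2833 L/s.
PIP = Vt/C + R·V̇ + PEEP (constant-flow equation of motion).
Only the resistive term changes: ΔPIP = R × ΔV̇ = 27.1 × (1.2833 − 0.8667) = 27.1 × 0.4166 = 11.29 cmH2O.
Original PIP = 475/52.8 + 27.1×0.8667 + 3 = 35.484 cmH2O; new PIP = 35.484 + (11.29) = 46.774 cmH2O.

46.8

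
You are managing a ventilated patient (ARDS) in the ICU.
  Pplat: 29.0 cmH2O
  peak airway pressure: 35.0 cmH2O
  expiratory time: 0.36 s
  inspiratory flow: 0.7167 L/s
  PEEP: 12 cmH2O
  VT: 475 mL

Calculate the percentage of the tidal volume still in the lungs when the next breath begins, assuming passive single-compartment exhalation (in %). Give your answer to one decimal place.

21.5

R = (PIP − Pplat)/V̇ = (35.0 − 29.0) / 0.7167 = 6.0/0.7167 = 8.372 cmH2O·s/L.
C = Vt/(Pplat − PEEP) = 475.0 / (29.0 − 12) = 475.0/17.0 = 27.941 mL/cmH2O.
τ = R × C = 8.372 × 0.02794 L/cmH2O = 0.2339 s.
Fraction remaining at end-expiration = e^(−Te/τ) = e^(−0.36/0.2339) = 0.2146 → 21.46%.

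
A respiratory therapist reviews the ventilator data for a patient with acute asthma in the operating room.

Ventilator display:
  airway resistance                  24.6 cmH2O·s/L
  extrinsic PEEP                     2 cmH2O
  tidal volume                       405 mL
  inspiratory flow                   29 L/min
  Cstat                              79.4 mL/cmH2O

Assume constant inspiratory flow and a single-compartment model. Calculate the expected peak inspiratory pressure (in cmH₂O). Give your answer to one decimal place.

19.0

Flow: 29 L/min ÷ 60 = 0.4833 L/s.
Equation of motion (constant flow): PIP = Vt/C + R·V̇ + PEEP.
PIP = 405/79.4 + 24.6×0.4833 + 2 = 5.101 + 11.889 + 2 = 18.99 cmH2O.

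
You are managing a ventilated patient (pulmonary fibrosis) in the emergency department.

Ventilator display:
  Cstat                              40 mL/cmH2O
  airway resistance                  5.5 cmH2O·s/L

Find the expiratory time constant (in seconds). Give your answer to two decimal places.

0.22

τ = R × C = 5.5 × 40 mL/cmH2O = 5.5 × 0.040 L/cmH2O = 0.22 s.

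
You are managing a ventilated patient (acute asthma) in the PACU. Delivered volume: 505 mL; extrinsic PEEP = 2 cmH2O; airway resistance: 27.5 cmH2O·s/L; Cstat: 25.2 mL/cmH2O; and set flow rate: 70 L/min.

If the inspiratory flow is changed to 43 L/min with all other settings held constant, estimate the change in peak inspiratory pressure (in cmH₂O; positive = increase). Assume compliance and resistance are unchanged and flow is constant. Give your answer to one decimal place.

Flow: 70 L/min ÷ 60 = 1.1667 L/s.
New flow: 43 L/min ÷ 60 = 0.7167 L/s.
PIP = Vt/C + R·V̇ + PEEP (constant-flow equation of motion).
Only the resistive term changes: ΔPIP = R × ΔV̇ = 27.5 × (0.7167 − 1.1667) = 27.5 × -0.45 = -12.375 cmH2O.

-12.4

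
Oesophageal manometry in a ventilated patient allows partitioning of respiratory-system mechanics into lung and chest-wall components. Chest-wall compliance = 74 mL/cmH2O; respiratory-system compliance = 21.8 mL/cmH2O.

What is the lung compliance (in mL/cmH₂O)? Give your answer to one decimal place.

30.9

1/CL = 1/Crs − 1/Ccw.
1/CL = 1/21.8 − 1/74 = 0.03236.
CL = 30.902 mL/cmH2O.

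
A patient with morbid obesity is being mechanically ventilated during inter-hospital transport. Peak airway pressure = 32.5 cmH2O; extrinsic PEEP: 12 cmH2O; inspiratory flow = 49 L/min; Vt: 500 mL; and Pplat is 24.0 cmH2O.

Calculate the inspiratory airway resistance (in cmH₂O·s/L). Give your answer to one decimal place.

10.4

Flow: 49 L/min ÷ 60 = 0.8167 L/s.
Raw = (PIP − Pplat) / flow = (32.5 − 24.0) / 0.8167 = 8.5 / 0.8167 = 10.408 cmH2O·s/L.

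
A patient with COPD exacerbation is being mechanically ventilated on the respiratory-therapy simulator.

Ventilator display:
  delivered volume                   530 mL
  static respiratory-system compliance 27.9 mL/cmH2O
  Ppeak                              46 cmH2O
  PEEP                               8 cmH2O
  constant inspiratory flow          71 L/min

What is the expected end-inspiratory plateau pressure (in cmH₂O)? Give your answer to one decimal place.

27.0

Pplat = PEEP + Vt / Cstat = 8 + 530 / 27.9 = 8 + 18.996 = 26.996 cmH2O.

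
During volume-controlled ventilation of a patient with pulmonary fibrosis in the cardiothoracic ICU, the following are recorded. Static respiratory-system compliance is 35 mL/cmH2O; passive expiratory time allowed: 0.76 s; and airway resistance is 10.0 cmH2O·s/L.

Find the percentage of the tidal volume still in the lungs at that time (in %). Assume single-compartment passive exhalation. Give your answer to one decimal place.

11.4

τ = R × C = 10.0 × 35 mL/cmH2O = 10.0 × 0.035 L/cmH2O = 0.35 s.
Passive exhalation: V(t)/V₀ = e^(−t/τ) = e^(−0.76/0.35) = 0.114.
Fraction remaining = 0.114 → 11.4%.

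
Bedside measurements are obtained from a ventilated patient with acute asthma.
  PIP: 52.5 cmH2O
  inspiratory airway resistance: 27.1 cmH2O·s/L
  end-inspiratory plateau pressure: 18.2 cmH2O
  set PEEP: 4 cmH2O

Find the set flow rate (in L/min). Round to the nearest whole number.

76

flow = (PIP − Pplat) / Raw = (52.5 − 18.2) / 27.1 = 1.266 L/s × 60 = 75.96 L/min.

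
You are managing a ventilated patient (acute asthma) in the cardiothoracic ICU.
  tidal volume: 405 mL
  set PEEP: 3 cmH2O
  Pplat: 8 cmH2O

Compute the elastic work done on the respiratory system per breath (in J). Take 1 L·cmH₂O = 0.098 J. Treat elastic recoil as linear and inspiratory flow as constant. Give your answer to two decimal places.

Elastic work ≈ ½ × (Pplat − PEEP) × Vt = 0.5 × (8 − 3) × 0.405 L = 0.5 × 5.0 × 0.405 = 1.013 L·cmH2O.
× 0.098 J/(L·cmH2O) → 0.09927 J.

0.10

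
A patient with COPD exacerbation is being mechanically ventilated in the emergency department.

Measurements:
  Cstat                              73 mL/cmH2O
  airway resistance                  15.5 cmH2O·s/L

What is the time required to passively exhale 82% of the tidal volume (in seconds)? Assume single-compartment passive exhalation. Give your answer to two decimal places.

τ = R × C = 15.5 × 73 mL/cmH2O = 15.5 × 0.073 L/cmH2O = 1.132 s.
Exhaled fraction f = 1 − e^(−t/τ) → t = −τ·ln(1 − f) = −1.132·ln(0.18) = 1.941 s.

1.94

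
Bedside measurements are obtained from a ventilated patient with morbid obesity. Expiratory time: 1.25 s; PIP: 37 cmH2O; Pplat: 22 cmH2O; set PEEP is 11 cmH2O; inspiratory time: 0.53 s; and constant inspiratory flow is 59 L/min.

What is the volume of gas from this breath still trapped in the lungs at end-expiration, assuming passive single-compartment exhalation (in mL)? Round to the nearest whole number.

92

Flow: 59 L/min ÷ 60 = 0.9833 L/s.
Vt = flow × Ti = 0.9833 L/s × 0.53 s × 1000 mL/L = 521.15 mL.
R = (PIP − Pplat)/V̇ = (37 − 22) / 0.9833 = 15.0/0.9833 = 15.255 cmH2O·s/L.
C = Vt/(Pplat − PEEP) = 521.15 / (22 − 11) = 521.15/11.0 = 47.377 mL/cmH2O.
τ = R × C = 15.255 × 0.04738 L/cmH2O = 0.7228 s.
Fraction remaining = e^(−Te/τ) = e^(−1.25/0.7228) = 0.1774.
Trapped volume = 521.15 × 0.1774 = 92.452 mL.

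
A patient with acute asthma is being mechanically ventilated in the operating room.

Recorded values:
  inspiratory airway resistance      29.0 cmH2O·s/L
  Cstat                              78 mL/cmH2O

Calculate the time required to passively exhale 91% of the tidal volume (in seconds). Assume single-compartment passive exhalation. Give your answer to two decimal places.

τ = R × C = 29.0 × 78 mL/cmH2O = 29.0 × 0.078 L/cmH2O = 2.262 s.
Exhaled fraction f = 1 − e^(−t/τ) → t = −τ·ln(1 − f) = −2.262·ln(0.09) = 5.447 s.

5.45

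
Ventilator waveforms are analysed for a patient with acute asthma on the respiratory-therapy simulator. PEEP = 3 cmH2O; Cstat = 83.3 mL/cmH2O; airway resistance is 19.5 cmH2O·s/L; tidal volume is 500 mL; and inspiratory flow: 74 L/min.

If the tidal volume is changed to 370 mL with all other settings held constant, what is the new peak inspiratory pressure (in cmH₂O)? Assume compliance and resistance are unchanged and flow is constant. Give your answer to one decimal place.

Flow: 74 L/min ÷ 60 = 1.2333 L/s.
PIP = Vt/C + R·V̇ + PEEP (constant-flow equation of motion).
Only the elastic term changes: ΔPIP = ΔVt / C = (370 − 500) / 83.3 = -1.561 cmH2O.
Original PIP = 500/83.3 + 19.5×1.2333 + 3 = 33.052 cmH2O; new PIP = 33.052 + (-1.561) = 31.491 cmH2O.

31.5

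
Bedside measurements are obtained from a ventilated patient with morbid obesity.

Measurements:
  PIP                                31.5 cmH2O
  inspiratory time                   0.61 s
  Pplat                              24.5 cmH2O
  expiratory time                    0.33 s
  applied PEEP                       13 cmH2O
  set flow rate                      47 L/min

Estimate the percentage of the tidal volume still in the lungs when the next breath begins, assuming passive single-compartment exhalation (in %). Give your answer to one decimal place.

Flow: 47 L/min ÷ 60 = 0.7833 L/s.
Vt = flow × Ti = 0.7833 L/s × 0.61 s × 1000 mL/L = 477.81 mL.
R = (PIP − Pplat)/V̇ = (31.5 − 24.5) / 0.7833 = 7.0/0.7833 = 8.937 cmH2O·s/L.
C = Vt/(Pplat − PEEP) = 477.81 / (24.5 − 13) = 477.81/11.5 = 41.549 mL/cmH2O.
τ = R × C = 8.937 × 0.04155 L/cmH2O = 0.3713 s.
Fraction remaining at end-expiration = e^(−Te/τ) = e^(−0.33/0.3713) = 0.4112 → 41.12%.

41.1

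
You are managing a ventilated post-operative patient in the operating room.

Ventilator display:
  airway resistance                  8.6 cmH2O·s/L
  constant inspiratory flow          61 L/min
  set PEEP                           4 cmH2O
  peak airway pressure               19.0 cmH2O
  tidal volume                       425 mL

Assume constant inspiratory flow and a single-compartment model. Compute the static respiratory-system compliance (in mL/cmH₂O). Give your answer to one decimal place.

67.9

Flow: 61 L/min ÷ 60 = 1.0167 L/s.
Equation of motion (constant flow): PIP = Vt/C + R·V̇ + PEEP.
Vt/C = PIP − R·V̇ − PEEP = 19.0 − 8.6×1.0167 − 4 = 19.0 − 8.744 − 4 = 6.256 cmH2O.
C = Vt / 6.256 = 425 / 6.256 = 67.935 mL/cmH2O.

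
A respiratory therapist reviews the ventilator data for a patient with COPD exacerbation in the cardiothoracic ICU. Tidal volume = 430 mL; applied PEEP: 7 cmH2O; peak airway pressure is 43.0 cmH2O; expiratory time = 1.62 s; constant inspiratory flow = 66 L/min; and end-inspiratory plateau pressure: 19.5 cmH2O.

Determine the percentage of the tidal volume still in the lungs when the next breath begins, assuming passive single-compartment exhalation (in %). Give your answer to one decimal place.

11.0

Flow: 66 L/min ÷ 60 = 1.1 L/s.
R = (PIP − Pplat)/V̇ = (43.0 − 19.5) / 1.1 = 23.5/1.1 = 21.364 cmH2O·s/L.
C = Vt/(Pplat − PEEP) = 430.0 / (19.5 − 7) = 430.0/12.5 = 34.4 mL/cmH2O.
τ = R × C = 21.364 × 0.0344 L/cmH2O = 0.7349 s.
Fraction remaining at end-expiration = e^(−Te/τ) = e^(−1.62/0.7349) = 0.1103 → 11.03%.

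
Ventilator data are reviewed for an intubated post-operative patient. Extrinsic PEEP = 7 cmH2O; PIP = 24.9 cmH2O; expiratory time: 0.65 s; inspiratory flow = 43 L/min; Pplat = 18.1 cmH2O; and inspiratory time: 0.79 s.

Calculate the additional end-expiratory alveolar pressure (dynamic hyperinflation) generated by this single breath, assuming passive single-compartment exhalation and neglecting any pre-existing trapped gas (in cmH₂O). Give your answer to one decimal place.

Flow: 43 L/min ÷ 60 = 0.7167 L/s.
Vt = flow × Ti = 0.7167 L/s × 0.79 s × 1000 mL/L = 566.19 mL.
R = (PIP − Pplat)/V̇ = (24.9 − 18.1) / 0.7167 = 6.8/0.7167 = 9.488 cmH2O·s/L.
C = Vt/(Pplat − PEEP) = 566.19 / (18.1 − 7) = 566.19/11.1 = 51.008 mL/cmH2O.
τ = R × C = 9.488 × 0.05101 L/cmH2O = 0.484 s.
Fraction remaining = e^(−Te/τ) = e^(−0.65/0.484) = 0.2611; trapped volume = 566.19 × 0.2611 = 147.83 mL.
Additional alveolar pressure from trapping ≈ V_trapped / C = 147.83 / 51.008 = 2.898 cmH2O.

2.9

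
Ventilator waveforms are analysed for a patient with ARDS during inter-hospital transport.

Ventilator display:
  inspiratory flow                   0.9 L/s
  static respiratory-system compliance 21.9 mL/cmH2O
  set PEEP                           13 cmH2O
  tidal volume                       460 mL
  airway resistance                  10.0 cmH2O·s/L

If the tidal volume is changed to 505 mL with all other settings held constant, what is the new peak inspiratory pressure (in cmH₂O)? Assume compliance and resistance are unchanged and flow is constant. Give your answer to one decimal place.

PIP = Vt/C + R·V̇ + PEEP (constant-flow equation of motion).
Only the elastic term changes: ΔPIP = ΔVt / C = (505 − 460) / 21.9 = 2.055 cmH2O.
Original PIP = 460/21.9 + 10.0×0.9 + 13 = 43.005 cmH2O; new PIP = 43.005 + (2.055) = 45.06 cmH2O.

45.1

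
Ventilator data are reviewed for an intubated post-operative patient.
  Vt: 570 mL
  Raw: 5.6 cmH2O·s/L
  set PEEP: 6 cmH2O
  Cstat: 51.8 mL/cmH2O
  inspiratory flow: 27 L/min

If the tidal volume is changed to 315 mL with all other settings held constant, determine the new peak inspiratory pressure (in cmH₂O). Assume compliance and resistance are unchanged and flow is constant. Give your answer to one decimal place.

Flow: 27 L/min ÷ 60 = 0.45 L/s.
PIP = Vt/C + R·V̇ + PEEP (constant-flow equation of motion).
Only the elastic term changes: ΔPIP = ΔVt / C = (315 − 570) / 51.8 = -4.923 cmH2O.
Original PIP = 570/51.8 + 5.6×0.45 + 6 = 19.524 cmH2O; new PIP = 19.524 + (-4.923) = 14.601 cmH2O.

14.6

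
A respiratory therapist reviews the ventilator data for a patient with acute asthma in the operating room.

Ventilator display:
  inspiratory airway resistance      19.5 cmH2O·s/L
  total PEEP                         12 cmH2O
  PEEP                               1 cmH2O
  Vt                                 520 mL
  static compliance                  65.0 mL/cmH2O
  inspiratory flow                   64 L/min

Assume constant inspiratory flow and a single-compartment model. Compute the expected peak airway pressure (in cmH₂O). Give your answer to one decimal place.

40.8

Flow: 64 L/min ÷ 60 = 1.0667 L/s.
Total PEEP = 12 cmH2O (set 1 + intrinsic 11); this is the baseline alveolar pressure.
Equation of motion (constant flow): PIP = Vt/C + R·V̇ + PEEP.
PIP = 520/65.0 + 19.5×1.0667 + 12 = 8.0 + 20.801 + 12 = 40.801 cmH2O.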